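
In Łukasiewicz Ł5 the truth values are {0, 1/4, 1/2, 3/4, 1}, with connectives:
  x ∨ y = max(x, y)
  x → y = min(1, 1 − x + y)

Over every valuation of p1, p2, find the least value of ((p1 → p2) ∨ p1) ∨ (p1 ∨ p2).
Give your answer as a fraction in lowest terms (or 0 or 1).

1/2

Take p1 = 1/2, p2 = 0:
p1 → p2 = 1/2 → 0 = 1/2
(p1 → p2) ∨ p1 = 1/2 ∨ 1/2 = 1/2
p1 ∨ p2 = 1/2 ∨ 0 = 1/2
((p1 → p2) ∨ p1) ∨ (p1 ∨ p2) = 1/2 ∨ 1/2 = 1/2
No assignment yields a value below 1/2, so this is the minimum.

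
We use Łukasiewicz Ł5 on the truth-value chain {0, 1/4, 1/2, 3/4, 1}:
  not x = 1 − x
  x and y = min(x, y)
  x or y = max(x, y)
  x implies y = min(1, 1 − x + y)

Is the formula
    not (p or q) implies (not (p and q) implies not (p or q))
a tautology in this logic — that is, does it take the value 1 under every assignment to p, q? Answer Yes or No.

Yes

At p = 1/4, q = 3/4, for instance:
p or q = 1/4 or 3/4 = 3/4
not (p or q) = not 3/4 = 1/4
p and q = 1/4 and 3/4 = 1/4
not (p and q) = not 1/4 = 3/4
not (p and q) implies not (p or q) = 3/4 implies 1/4 = 1/2
not (p or q) implies (not (p and q) implies not (p or q)) = 1/4 implies 1/2 = 1
and checking the remaining 24 assignments likewise gives ≥ 1 in every case.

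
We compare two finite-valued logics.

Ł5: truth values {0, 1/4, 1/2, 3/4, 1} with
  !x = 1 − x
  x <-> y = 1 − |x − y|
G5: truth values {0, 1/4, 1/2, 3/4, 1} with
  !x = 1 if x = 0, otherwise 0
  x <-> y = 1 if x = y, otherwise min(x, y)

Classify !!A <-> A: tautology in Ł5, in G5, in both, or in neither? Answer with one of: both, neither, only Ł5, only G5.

only Ł5

In Ł5: every assignment gives 1 — tautology.
In G5: at A = 1/4 the value is 1/4 — not a tautology.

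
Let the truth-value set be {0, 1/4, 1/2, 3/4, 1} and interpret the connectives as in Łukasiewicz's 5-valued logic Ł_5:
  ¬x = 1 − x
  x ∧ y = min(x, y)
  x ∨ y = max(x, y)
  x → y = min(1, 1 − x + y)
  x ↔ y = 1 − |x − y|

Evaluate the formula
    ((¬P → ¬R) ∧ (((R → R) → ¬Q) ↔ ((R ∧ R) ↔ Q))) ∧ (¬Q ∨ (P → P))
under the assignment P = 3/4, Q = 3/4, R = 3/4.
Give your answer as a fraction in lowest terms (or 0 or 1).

1/4

¬P = ¬3/4 = 1/4
¬R = ¬3/4 = 1/4
¬P → ¬R = 1/4 → 1/4 = 1
R → R = 3/4 → 3/4 = 1
¬Q = ¬3/4 = 1/4
(R → R) → ¬Q = 1 → 1/4 = 1/4
R ∧ R = 3/4 ∧ 3/4 = 3/4
(R ∧ R) ↔ Q = 3/4 ↔ 3/4 = 1
((R → R) → ¬Q) ↔ ((R ∧ R) ↔ Q) = 1/4 ↔ 1 = 1/4
(¬P → ¬R) ∧ (((R → R) → ¬Q) ↔ ((R ∧ R) ↔ Q)) = 1 ∧ 1/4 = 1/4
¬Q = ¬3/4 = 1/4
P → P = 3/4 → 3/4 = 1
¬Q ∨ (P → P) = 1/4 ∨ 1 = 1
((¬P → ¬R) ∧ (((R → R) → ¬Q) ↔ ((R ∧ R) ↔ Q))) ∧ (¬Q ∨ (P → P)) = 1/4 ∧ 1 = 1/4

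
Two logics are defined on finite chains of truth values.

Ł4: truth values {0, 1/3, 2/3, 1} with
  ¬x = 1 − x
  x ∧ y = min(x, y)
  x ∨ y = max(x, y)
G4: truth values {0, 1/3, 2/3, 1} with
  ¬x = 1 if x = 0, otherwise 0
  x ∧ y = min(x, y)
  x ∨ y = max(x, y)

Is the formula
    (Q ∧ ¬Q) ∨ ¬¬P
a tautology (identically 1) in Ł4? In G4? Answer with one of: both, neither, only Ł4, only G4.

neither

In Ł4: at P = 0, Q = 0 the value is 0 — not a tautology.
In G4: at P = 0, Q = 0 the value is 0 — not a tautology.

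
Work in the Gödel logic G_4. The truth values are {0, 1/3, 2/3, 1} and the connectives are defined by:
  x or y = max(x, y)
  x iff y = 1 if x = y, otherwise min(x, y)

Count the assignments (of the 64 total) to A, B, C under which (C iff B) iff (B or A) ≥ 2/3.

27

value 1: 17 assignments (counts)
value 2/3: 10 assignments (counts)
value 1/3: 15 assignments
value 0: 22 assignments
So 27 of the 64 assignments meet the threshold.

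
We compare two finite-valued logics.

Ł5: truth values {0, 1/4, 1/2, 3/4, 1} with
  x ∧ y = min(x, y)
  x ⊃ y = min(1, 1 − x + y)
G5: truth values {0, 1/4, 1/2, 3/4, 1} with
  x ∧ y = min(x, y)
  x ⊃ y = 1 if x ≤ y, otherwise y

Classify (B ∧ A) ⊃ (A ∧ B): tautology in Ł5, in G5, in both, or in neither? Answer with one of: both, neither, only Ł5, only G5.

In Ł5: every assignment gives 1 — tautology.
In G5: every assignment gives 1 — tautology.

both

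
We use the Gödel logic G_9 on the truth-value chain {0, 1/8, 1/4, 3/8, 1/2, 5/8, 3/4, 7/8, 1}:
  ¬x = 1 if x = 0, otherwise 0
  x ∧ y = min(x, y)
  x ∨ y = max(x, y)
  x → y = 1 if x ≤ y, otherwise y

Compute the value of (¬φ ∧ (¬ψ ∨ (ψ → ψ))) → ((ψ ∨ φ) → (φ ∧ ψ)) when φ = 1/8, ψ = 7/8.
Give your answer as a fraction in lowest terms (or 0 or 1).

¬φ = ¬1/8 = 0
¬ψ = ¬7/8 = 0
ψ → ψ = 7/8 → 7/8 = 1
¬ψ ∨ (ψ → ψ) = 0 ∨ 1 = 1
¬φ ∧ (¬ψ ∨ (ψ → ψ)) = 0 ∧ 1 = 0
ψ ∨ φ = 7/8 ∨ 1/8 = 7/8
φ ∧ ψ = 1/8 ∧ 7/8 = 1/8
(ψ ∨ φ) → (φ ∧ ψ) = 7/8 → 1/8 = 1/8
(¬φ ∧ (¬ψ ∨ (ψ → ψ))) → ((ψ ∨ φ) → (φ ∧ ψ)) = 0 → 1/8 = 1

1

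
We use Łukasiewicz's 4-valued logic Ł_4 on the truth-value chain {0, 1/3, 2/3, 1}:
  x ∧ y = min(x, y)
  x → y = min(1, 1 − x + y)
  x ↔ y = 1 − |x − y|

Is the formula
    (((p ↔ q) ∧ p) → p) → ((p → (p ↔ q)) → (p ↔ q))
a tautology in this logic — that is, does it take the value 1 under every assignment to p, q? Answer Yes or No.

Counterexample: take p = 0, q = 1/3.
p ↔ q = 0 ↔ 1/3 = 2/3
(p ↔ q) ∧ p = 2/3 ∧ 0 = 0
((p ↔ q) ∧ p) → p = 0 → 0 = 1
p ↔ q = 0 ↔ 1/3 = 2/3
p → (p ↔ q) = 0 → 2/3 = 1
p ↔ q = 0 ↔ 1/3 = 2/3
(p → (p ↔ q)) → (p ↔ q) = 1 → 2/3 = 2/3
(((p ↔ q) ∧ p) → p) → ((p → (p ↔ q)) → (p ↔ q)) = 1 → 2/3 = 2/3
This gives 2/3 ≠ 1.

No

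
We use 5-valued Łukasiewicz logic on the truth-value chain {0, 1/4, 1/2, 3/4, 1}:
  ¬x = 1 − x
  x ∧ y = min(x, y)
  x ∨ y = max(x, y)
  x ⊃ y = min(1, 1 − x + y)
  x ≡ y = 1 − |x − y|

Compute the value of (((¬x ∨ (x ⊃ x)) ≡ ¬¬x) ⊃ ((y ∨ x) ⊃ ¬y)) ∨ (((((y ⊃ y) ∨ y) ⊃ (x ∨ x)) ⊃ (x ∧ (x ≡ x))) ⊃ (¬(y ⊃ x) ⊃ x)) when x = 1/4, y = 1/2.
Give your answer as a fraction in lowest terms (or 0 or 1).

¬x = ¬1/4 = 3/4
x ⊃ x = 1/4 ⊃ 1/4 = 1
¬x ∨ (x ⊃ x) = 3/4 ∨ 1 = 1
¬x = ¬1/4 = 3/4
¬¬x = ¬3/4 = 1/4
(¬x ∨ (x ⊃ x)) ≡ ¬¬x = 1 ≡ 1/4 = 1/4
y ∨ x = 1/2 ∨ 1/4 = 1/2
¬y = ¬1/2 = 1/2
(y ∨ x) ⊃ ¬y = 1/2 ⊃ 1/2 = 1
((¬x ∨ (x ⊃ x)) ≡ ¬¬x) ⊃ ((y ∨ x) ⊃ ¬y) = 1/4 ⊃ 1 = 1
y ⊃ y = 1/2 ⊃ 1/2 = 1
(y ⊃ y) ∨ y = 1 ∨ 1/2 = 1
x ∨ x = 1/4 ∨ 1/4 = 1/4
((y ⊃ y) ∨ y) ⊃ (x ∨ x) = 1 ⊃ 1/4 = 1/4
x ≡ x = 1/4 ≡ 1/4 = 1
x ∧ (x ≡ x) = 1/4 ∧ 1 = 1/4
(((y ⊃ y) ∨ y) ⊃ (x ∨ x)) ⊃ (x ∧ (x ≡ x)) = 1/4 ⊃ 1/4 = 1
y ⊃ x = 1/2 ⊃ 1/4 = 3/4
¬(y ⊃ x) = ¬3/4 = 1/4
¬(y ⊃ x) ⊃ x = 1/4 ⊃ 1/4 = 1
((((y ⊃ y) ∨ y) ⊃ (x ∨ x)) ⊃ (x ∧ (x ≡ x))) ⊃ (¬(y ⊃ x) ⊃ x) = 1 ⊃ 1 = 1
(((¬x ∨ (x ⊃ x)) ≡ ¬¬x) ⊃ ((y ∨ x) ⊃ ¬y)) ∨ (((((y ⊃ y) ∨ y) ⊃ (x ∨ x)) ⊃ (x ∧ (x ≡ x))) ⊃ (¬(y ⊃ x) ⊃ x)) = 1 ∨ 1 = 1

1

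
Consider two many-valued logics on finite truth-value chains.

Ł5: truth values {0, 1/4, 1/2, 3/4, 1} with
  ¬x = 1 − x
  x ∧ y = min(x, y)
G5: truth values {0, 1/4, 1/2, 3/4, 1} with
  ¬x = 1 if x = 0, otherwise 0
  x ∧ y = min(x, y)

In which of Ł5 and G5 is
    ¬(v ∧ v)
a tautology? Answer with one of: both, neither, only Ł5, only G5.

In Ł5: at v = 1/4 the value is 3/4 — not a tautology.
In G5: at v = 1/4 the value is 0 — not a tautology.

neither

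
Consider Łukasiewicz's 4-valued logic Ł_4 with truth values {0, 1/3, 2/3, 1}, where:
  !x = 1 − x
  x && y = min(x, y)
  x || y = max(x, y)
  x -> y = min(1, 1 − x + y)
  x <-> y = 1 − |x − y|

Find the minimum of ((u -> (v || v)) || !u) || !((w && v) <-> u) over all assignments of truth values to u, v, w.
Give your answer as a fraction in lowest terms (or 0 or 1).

2/3

Take u = 1/3, v = 0, w = 0:
v || v = 0 || 0 = 0
u -> (v || v) = 1/3 -> 0 = 2/3
!u = !1/3 = 2/3
(u -> (v || v)) || !u = 2/3 || 2/3 = 2/3
w && v = 0 && 0 = 0
(w && v) <-> u = 0 <-> 1/3 = 2/3
!((w && v) <-> u) = !2/3 = 1/3
((u -> (v || v)) || !u) || !((w && v) <-> u) = 2/3 || 1/3 = 2/3
No assignment yields a value below 2/3, so this is the minimum.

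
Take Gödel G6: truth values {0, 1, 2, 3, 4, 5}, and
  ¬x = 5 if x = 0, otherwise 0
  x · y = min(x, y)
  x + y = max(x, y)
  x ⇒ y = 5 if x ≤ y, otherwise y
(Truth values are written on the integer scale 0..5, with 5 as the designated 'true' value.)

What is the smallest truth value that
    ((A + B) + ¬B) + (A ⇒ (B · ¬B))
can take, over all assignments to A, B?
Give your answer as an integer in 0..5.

Take A = 1, B = 1:
A + B = 1 + 1 = 1
¬B = ¬1 = 0
(A + B) + ¬B = 1 + 0 = 1
¬B = ¬1 = 0
B · ¬B = 1 · 0 = 0
A ⇒ (B · ¬B) = 1 ⇒ 0 = 0
((A + B) + ¬B) + (A ⇒ (B · ¬B)) = 1 + 0 = 1
No assignment yields a value below 1, so this is the minimum.

1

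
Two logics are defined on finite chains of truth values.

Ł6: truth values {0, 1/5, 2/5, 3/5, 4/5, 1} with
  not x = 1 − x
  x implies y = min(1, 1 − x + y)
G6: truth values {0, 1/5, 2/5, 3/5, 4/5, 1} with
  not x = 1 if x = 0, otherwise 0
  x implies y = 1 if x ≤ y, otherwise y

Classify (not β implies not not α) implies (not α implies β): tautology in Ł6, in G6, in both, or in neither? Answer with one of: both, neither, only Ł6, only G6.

In Ł6: every assignment gives 1 — tautology.
In G6: at α = 0, β = 1/5 the value is 1/5 — not a tautology.

only Ł6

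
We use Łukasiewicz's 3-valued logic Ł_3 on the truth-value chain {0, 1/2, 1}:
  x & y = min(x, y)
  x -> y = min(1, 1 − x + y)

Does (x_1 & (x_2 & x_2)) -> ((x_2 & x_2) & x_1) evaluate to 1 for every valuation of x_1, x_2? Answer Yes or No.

Yes

x_1 = 0, x_2 = 0 ↦ 1
x_1 = 0, x_2 = 1/2 ↦ 1
x_1 = 0, x_2 = 1 ↦ 1
x_1 = 1/2, x_2 = 0 ↦ 1
x_1 = 1/2, x_2 = 1/2 ↦ 1
x_1 = 1/2, x_2 = 1 ↦ 1
x_1 = 1, x_2 = 0 ↦ 1
x_1 = 1, x_2 = 1/2 ↦ 1
x_1 = 1, x_2 = 1 ↦ 1
Every assignment gives a value ≥ 1.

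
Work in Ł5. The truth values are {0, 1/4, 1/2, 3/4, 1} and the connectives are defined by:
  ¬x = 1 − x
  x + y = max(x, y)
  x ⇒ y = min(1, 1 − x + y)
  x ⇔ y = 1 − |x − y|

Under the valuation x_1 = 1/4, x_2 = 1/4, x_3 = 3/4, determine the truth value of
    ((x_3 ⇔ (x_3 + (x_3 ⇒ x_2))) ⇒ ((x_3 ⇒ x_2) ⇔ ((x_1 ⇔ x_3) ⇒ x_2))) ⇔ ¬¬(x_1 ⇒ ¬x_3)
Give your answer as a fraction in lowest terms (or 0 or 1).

x_3 ⇒ x_2 = 3/4 ⇒ 1/4 = 1/2
x_3 + (x_3 ⇒ x_2) = 3/4 + 1/2 = 3/4
x_3 ⇔ (x_3 + (x_3 ⇒ x_2)) = 3/4 ⇔ 3/4 = 1
x_3 ⇒ x_2 = 3/4 ⇒ 1/4 = 1/2
x_1 ⇔ x_3 = 1/4 ⇔ 3/4 = 1/2
(x_1 ⇔ x_3) ⇒ x_2 = 1/2 ⇒ 1/4 = 3/4
(x_3 ⇒ x_2) ⇔ ((x_1 ⇔ x_3) ⇒ x_2) = 1/2 ⇔ 3/4 = 3/4
(x_3 ⇔ (x_3 + (x_3 ⇒ x_2))) ⇒ ((x_3 ⇒ x_2) ⇔ ((x_1 ⇔ x_3) ⇒ x_2)) = 1 ⇒ 3/4 = 3/4
¬x_3 = ¬3/4 = 1/4
x_1 ⇒ ¬x_3 = 1/4 ⇒ 1/4 = 1
¬(x_1 ⇒ ¬x_3) = ¬1 = 0
¬¬(x_1 ⇒ ¬x_3) = ¬0 = 1
((x_3 ⇔ (x_3 + (x_3 ⇒ x_2))) ⇒ ((x_3 ⇒ x_2) ⇔ ((x_1 ⇔ x_3) ⇒ x_2))) ⇔ ¬¬(x_1 ⇒ ¬x_3) = 3/4 ⇔ 1 = 3/4

3/4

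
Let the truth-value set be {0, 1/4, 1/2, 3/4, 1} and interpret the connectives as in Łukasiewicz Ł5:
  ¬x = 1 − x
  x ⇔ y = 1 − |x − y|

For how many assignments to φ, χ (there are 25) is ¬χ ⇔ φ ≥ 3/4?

value 1: 5 assignments (counts)
value 3/4: 8 assignments (counts)
value 1/2: 6 assignments
value 1/4: 4 assignments
value 0: 2 assignments
So 13 of the 25 assignments meet the threshold.

13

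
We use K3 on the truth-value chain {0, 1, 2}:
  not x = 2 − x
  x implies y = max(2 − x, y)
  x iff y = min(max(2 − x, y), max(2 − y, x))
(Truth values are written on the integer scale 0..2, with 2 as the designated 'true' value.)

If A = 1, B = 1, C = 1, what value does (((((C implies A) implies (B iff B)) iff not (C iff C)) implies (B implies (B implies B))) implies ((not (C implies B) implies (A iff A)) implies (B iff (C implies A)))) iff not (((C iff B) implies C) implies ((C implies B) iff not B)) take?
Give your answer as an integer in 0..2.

1

C implies A = 1 implies 1 = 1
B iff B = 1 iff 1 = 1
(C implies A) implies (B iff B) = 1 implies 1 = 1
C iff C = 1 iff 1 = 1
not (C iff C) = not 1 = 1
((C implies A) implies (B iff B)) iff not (C iff C) = 1 iff 1 = 1
B implies B = 1 implies 1 = 1
B implies (B implies B) = 1 implies 1 = 1
(((C implies A) implies (B iff B)) iff not (C iff C)) implies (B implies (B implies B)) = 1 implies 1 = 1
C implies B = 1 implies 1 = 1
not (C implies B) = not 1 = 1
A iff A = 1 iff 1 = 1
not (C implies B) implies (A iff A) = 1 implies 1 = 1
C implies A = 1 implies 1 = 1
B iff (C implies A) = 1 iff 1 = 1
(not (C implies B) implies (A iff A)) implies (B iff (C implies A)) = 1 implies 1 = 1
((((C implies A) implies (B iff B)) iff not (C iff C)) implies (B implies (B implies B))) implies ((not (C implies B) implies (A iff A)) implies (B iff (C implies A))) = 1 implies 1 = 1
C iff B = 1 iff 1 = 1
(C iff B) implies C = 1 implies 1 = 1
C implies B = 1 implies 1 = 1
not B = not 1 = 1
(C implies B) iff not B = 1 iff 1 = 1
((C iff B) implies C) implies ((C implies B) iff not B) = 1 implies 1 = 1
not (((C iff B) implies C) implies ((C implies B) iff not B)) = not 1 = 1
(((((C implies A) implies (B iff B)) iff not (C iff C)) implies (B implies (B implies B))) implies ((not (C implies B) implies (A iff A)) implies (B iff (C implies A)))) iff not (((C iff B) implies C) implies ((C implies B) iff not B)) = 1 iff 1 = 1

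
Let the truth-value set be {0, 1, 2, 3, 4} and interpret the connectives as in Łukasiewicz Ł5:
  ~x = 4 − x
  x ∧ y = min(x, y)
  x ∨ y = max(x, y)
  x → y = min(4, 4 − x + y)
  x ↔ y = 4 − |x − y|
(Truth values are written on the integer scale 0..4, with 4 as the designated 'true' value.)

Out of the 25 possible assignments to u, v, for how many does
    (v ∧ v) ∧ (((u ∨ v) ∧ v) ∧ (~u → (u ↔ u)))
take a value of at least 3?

value 4: 5 assignments (counts)
value 3: 5 assignments (counts)
value 2: 5 assignments
value 1: 5 assignments
value 0: 5 assignments
So 10 of the 25 assignments meet the threshold.

10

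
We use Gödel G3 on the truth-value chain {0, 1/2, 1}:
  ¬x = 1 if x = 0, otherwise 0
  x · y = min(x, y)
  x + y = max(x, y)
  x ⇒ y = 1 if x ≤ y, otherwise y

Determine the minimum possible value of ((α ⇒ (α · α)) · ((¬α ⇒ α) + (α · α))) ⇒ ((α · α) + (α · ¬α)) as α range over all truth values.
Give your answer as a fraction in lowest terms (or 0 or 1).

1/2

Take α = 1/2:
α · α = 1/2 · 1/2 = 1/2
α ⇒ (α · α) = 1/2 ⇒ 1/2 = 1
¬α = ¬1/2 = 0
¬α ⇒ α = 0 ⇒ 1/2 = 1
α · α = 1/2 · 1/2 = 1/2
(¬α ⇒ α) + (α · α) = 1 + 1/2 = 1
(α ⇒ (α · α)) · ((¬α ⇒ α) + (α · α)) = 1 · 1 = 1
α · α = 1/2 · 1/2 = 1/2
¬α = ¬1/2 = 0
α · ¬α = 1/2 · 0 = 0
(α · α) + (α · ¬α) = 1/2 + 0 = 1/2
((α ⇒ (α · α)) · ((¬α ⇒ α) + (α · α))) ⇒ ((α · α) + (α · ¬α)) = 1 ⇒ 1/2 = 1/2
No assignment yields a value below 1/2, so this is the minimum.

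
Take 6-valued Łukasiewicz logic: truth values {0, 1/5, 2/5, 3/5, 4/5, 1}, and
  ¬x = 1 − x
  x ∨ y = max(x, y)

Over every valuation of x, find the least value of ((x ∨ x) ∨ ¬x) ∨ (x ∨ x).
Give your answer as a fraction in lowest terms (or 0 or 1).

3/5

Take x = 2/5:
x ∨ x = 2/5 ∨ 2/5 = 2/5
¬x = ¬2/5 = 3/5
(x ∨ x) ∨ ¬x = 2/5 ∨ 3/5 = 3/5
x ∨ x = 2/5 ∨ 2/5 = 2/5
((x ∨ x) ∨ ¬x) ∨ (x ∨ x) = 3/5 ∨ 2/5 = 3/5
No assignment yields a value below 3/5, so this is the minimum.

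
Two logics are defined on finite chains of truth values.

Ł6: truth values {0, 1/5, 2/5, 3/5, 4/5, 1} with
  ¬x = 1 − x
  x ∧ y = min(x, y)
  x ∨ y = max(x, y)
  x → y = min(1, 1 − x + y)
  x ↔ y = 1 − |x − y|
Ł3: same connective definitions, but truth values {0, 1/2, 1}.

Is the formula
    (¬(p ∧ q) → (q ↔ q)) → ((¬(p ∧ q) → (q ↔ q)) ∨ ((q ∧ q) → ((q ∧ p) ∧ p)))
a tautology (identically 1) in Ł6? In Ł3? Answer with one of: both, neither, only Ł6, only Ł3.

both

In Ł6: every assignment gives 1 — tautology.
In Ł3: every assignment gives 1 — tautology.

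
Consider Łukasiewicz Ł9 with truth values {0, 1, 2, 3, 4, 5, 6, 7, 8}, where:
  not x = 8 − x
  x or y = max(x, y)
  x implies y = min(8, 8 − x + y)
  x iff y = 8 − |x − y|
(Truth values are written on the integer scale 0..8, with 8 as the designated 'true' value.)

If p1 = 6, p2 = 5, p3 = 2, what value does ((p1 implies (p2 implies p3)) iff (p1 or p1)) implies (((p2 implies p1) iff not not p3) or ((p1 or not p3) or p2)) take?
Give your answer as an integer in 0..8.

p2 implies p3 = 5 implies 2 = 5
p1 implies (p2 implies p3) = 6 implies 5 = 7
p1 or p1 = 6 or 6 = 6
(p1 implies (p2 implies p3)) iff (p1 or p1) = 7 iff 6 = 7
p2 implies p1 = 5 implies 6 = 8
not p3 = not 2 = 6
not not p3 = not 6 = 2
(p2 implies p1) iff not not p3 = 8 iff 2 = 2
not p3 = not 2 = 6
p1 or not p3 = 6 or 6 = 6
(p1 or not p3) or p2 = 6 or 5 = 6
((p2 implies p1) iff not not p3) or ((p1 or not p3) or p2) = 2 or 6 = 6
((p1 implies (p2 implies p3)) iff (p1 or p1)) implies (((p2 implies p1) iff not not p3) or ((p1 or not p3) or p2)) = 7 implies 6 = 7

7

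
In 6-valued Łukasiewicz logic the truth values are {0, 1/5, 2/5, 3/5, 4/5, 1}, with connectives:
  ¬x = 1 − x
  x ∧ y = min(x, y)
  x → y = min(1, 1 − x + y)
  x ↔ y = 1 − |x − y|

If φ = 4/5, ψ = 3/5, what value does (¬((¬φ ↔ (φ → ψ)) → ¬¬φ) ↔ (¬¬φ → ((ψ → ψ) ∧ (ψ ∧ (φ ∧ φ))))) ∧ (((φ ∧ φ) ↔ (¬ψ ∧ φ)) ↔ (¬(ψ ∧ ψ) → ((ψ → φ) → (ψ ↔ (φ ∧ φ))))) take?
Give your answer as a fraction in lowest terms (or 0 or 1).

¬φ = ¬4/5 = 1/5
φ → ψ = 4/5 → 3/5 = 4/5
¬φ ↔ (φ → ψ) = 1/5 ↔ 4/5 = 2/5
¬φ = ¬4/5 = 1/5
¬¬φ = ¬1/5 = 4/5
(¬φ ↔ (φ → ψ)) → ¬¬φ = 2/5 → 4/5 = 1
¬((¬φ ↔ (φ → ψ)) → ¬¬φ) = ¬1 = 0
¬φ = ¬4/5 = 1/5
¬¬φ = ¬1/5 = 4/5
ψ → ψ = 3/5 → 3/5 = 1
φ ∧ φ = 4/5 ∧ 4/5 = 4/5
ψ ∧ (φ ∧ φ) = 3/5 ∧ 4/5 = 3/5
(ψ → ψ) ∧ (ψ ∧ (φ ∧ φ)) = 1 ∧ 3/5 = 3/5
¬¬φ → ((ψ → ψ) ∧ (ψ ∧ (φ ∧ φ))) = 4/5 → 3/5 = 4/5
¬((¬φ ↔ (φ → ψ)) → ¬¬φ) ↔ (¬¬φ → ((ψ → ψ) ∧ (ψ ∧ (φ ∧ φ)))) = 0 ↔ 4/5 = 1/5
φ ∧ φ = 4/5 ∧ 4/5 = 4/5
¬ψ = ¬3/5 = 2/5
¬ψ ∧ φ = 2/5 ∧ 4/5 = 2/5
(φ ∧ φ) ↔ (¬ψ ∧ φ) = 4/5 ↔ 2/5 = 3/5
ψ ∧ ψ = 3/5 ∧ 3/5 = 3/5
¬(ψ ∧ ψ) = ¬3/5 = 2/5
ψ → φ = 3/5 → 4/5 = 1
φ ∧ φ = 4/5 ∧ 4/5 = 4/5
ψ ↔ (φ ∧ φ) = 3/5 ↔ 4/5 = 4/5
(ψ → φ) → (ψ ↔ (φ ∧ φ)) = 1 → 4/5 = 4/5
¬(ψ ∧ ψ) → ((ψ → φ) → (ψ ↔ (φ ∧ φ))) = 2/5 → 4/5 = 1
((φ ∧ φ) ↔ (¬ψ ∧ φ)) ↔ (¬(ψ ∧ ψ) → ((ψ → φ) → (ψ ↔ (φ ∧ φ)))) = 3/5 ↔ 1 = 3/5
(¬((¬φ ↔ (φ → ψ)) → ¬¬φ) ↔ (¬¬φ → ((ψ → ψ) ∧ (ψ ∧ (φ ∧ φ))))) ∧ (((φ ∧ φ) ↔ (¬ψ ∧ φ)) ↔ (¬(ψ ∧ ψ) → ((ψ → φ) → (ψ ↔ (φ ∧ φ))))) = 1/5 ∧ 3/5 = 1/5

1/5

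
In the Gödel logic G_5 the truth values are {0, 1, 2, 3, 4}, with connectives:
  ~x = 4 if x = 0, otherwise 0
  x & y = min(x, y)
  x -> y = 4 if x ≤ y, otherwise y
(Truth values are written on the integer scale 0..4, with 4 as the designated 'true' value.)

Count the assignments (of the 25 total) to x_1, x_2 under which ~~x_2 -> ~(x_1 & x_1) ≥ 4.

value 4: 9 assignments (counts)
value 0: 16 assignments
So 9 of the 25 assignments meet the threshold.

9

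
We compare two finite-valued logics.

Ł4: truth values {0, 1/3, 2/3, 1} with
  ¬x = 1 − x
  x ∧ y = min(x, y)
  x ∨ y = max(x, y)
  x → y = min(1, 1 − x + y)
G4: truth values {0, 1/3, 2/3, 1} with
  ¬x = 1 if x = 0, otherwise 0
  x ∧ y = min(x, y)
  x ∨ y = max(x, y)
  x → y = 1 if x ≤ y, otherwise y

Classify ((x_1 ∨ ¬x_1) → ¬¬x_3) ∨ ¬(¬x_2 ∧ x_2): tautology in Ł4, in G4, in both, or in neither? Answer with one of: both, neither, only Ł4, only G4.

only G4

In Ł4: at x_1 = 0, x_2 = 1/3, x_3 = 0 the value is 2/3 — not a tautology.
In G4: every assignment gives 1 — tautology.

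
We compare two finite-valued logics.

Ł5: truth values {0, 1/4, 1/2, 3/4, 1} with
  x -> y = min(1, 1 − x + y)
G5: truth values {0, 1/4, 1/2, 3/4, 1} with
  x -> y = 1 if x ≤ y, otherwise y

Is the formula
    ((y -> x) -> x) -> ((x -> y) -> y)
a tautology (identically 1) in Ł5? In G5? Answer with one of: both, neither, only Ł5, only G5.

only Ł5

In Ł5: every assignment gives 1 — tautology.
In G5: at x = 0, y = 1/4 the value is 1/4 — not a tautology.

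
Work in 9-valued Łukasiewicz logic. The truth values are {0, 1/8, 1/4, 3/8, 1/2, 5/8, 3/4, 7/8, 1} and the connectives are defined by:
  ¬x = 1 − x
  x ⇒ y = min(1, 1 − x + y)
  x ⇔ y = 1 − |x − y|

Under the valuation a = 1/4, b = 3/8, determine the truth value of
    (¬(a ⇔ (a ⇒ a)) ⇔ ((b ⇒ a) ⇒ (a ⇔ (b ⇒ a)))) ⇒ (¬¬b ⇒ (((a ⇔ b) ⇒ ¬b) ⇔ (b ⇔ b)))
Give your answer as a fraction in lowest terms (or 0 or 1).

a ⇒ a = 1/4 ⇒ 1/4 = 1
a ⇔ (a ⇒ a) = 1/4 ⇔ 1 = 1/4
¬(a ⇔ (a ⇒ a)) = ¬1/4 = 3/4
b ⇒ a = 3/8 ⇒ 1/4 = 7/8
b ⇒ a = 3/8 ⇒ 1/4 = 7/8
a ⇔ (b ⇒ a) = 1/4 ⇔ 7/8 = 3/8
(b ⇒ a) ⇒ (a ⇔ (b ⇒ a)) = 7/8 ⇒ 3/8 = 1/2
¬(a ⇔ (a ⇒ a)) ⇔ ((b ⇒ a) ⇒ (a ⇔ (b ⇒ a))) = 3/4 ⇔ 1/2 = 3/4
¬b = ¬3/8 = 5/8
¬¬b = ¬5/8 = 3/8
a ⇔ b = 1/4 ⇔ 3/8 = 7/8
¬b = ¬3/8 = 5/8
(a ⇔ b) ⇒ ¬b = 7/8 ⇒ 5/8 = 3/4
b ⇔ b = 3/8 ⇔ 3/8 = 1
((a ⇔ b) ⇒ ¬b) ⇔ (b ⇔ b) = 3/4 ⇔ 1 = 3/4
¬¬b ⇒ (((a ⇔ b) ⇒ ¬b) ⇔ (b ⇔ b)) = 3/8 ⇒ 3/4 = 1
(¬(a ⇔ (a ⇒ a)) ⇔ ((b ⇒ a) ⇒ (a ⇔ (b ⇒ a)))) ⇒ (¬¬b ⇒ (((a ⇔ b) ⇒ ¬b) ⇔ (b ⇔ b))) = 3/4 ⇒ 1 = 1

1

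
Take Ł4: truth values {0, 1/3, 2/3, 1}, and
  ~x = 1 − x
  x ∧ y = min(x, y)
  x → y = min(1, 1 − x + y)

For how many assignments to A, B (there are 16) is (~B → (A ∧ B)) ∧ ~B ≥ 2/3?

A = 0, B = 0 ↦ 0  <
A = 0, B = 1/3 ↦ 1/3  <
A = 0, B = 2/3 ↦ 1/3  <
A = 0, B = 1 ↦ 0  <
A = 1/3, B = 0 ↦ 0  <
A = 1/3, B = 1/3 ↦ 2/3  ≥
A = 1/3, B = 2/3 ↦ 1/3  <
A = 1/3, B = 1 ↦ 0  <
A = 2/3, B = 0 ↦ 0  <
A = 2/3, B = 1/3 ↦ 2/3  ≥
A = 2/3, B = 2/3 ↦ 1/3  <
A = 2/3, B = 1 ↦ 0  <
A = 1, B = 0 ↦ 0  <
A = 1, B = 1/3 ↦ 2/3  ≥
A = 1, B = 2/3 ↦ 1/3  <
A = 1, B = 1 ↦ 0  <
So 3 of the 16 assignments meet the threshold.

3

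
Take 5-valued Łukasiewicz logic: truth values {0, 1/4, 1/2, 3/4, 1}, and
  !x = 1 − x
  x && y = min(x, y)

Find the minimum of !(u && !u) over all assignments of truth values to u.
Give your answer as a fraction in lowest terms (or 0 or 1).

Take u = 1/2:
!u = !1/2 = 1/2
u && !u = 1/2 && 1/2 = 1/2
!(u && !u) = !1/2 = 1/2
No assignment yields a value below 1/2, so this is the minimum.

1/2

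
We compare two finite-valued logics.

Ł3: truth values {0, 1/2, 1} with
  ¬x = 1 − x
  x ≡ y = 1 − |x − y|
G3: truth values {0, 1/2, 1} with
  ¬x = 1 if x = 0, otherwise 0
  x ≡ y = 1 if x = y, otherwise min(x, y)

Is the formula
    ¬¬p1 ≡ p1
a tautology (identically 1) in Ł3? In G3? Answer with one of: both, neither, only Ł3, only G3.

only Ł3

In Ł3: every assignment gives 1 — tautology.
In G3: at p1 = 1/2 the value is 1/2 — not a tautology.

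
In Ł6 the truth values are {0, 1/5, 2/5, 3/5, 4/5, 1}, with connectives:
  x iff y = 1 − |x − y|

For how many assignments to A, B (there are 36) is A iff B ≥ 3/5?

value 1: 6 assignments (counts)
value 4/5: 10 assignments (counts)
value 3/5: 8 assignments (counts)
value 2/5: 6 assignments
value 1/5: 4 assignments
value 0: 2 assignments
So 24 of the 36 assignments meet the threshold.

24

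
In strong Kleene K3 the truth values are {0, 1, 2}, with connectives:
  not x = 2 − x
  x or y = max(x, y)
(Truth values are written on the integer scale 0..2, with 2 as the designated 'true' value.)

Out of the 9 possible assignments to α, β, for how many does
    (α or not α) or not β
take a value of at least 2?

7

α = 0, β = 0 ↦ 2  ≥
α = 0, β = 1 ↦ 2  ≥
α = 0, β = 2 ↦ 2  ≥
α = 1, β = 0 ↦ 2  ≥
α = 1, β = 1 ↦ 1  <
α = 1, β = 2 ↦ 1  <
α = 2, β = 0 ↦ 2  ≥
α = 2, β = 1 ↦ 2  ≥
α = 2, β = 2 ↦ 2  ≥
So 7 of the 9 assignments meet the threshold.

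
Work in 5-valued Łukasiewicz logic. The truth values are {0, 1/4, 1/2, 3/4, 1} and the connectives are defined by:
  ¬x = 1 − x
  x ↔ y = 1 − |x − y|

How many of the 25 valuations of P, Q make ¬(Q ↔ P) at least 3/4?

6

value 1: 2 assignments (counts)
value 3/4: 4 assignments (counts)
value 1/2: 6 assignments
value 1/4: 8 assignments
value 0: 5 assignments
So 6 of the 25 assignments meet the threshold.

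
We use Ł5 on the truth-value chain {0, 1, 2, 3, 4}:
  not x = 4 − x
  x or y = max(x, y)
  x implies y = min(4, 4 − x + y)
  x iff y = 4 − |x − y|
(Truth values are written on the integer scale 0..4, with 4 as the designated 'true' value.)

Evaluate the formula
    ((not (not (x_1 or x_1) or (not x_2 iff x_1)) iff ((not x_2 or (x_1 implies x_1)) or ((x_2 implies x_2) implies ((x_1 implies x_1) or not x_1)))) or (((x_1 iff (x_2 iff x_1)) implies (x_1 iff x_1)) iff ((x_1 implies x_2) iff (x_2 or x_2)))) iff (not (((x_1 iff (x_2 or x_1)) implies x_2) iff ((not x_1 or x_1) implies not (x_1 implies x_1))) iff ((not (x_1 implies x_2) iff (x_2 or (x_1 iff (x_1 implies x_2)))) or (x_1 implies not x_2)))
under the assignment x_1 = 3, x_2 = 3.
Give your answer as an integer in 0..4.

3

x_1 or x_1 = 3 or 3 = 3
not (x_1 or x_1) = not 3 = 1
not x_2 = not 3 = 1
not x_2 iff x_1 = 1 iff 3 = 2
not (x_1 or x_1) or (not x_2 iff x_1) = 1 or 2 = 2
not (not (x_1 or x_1) or (not x_2 iff x_1)) = not 2 = 2
not x_2 = not 3 = 1
x_1 implies x_1 = 3 implies 3 = 4
not x_2 or (x_1 implies x_1) = 1 or 4 = 4
x_2 implies x_2 = 3 implies 3 = 4
x_1 implies x_1 = 3 implies 3 = 4
not x_1 = not 3 = 1
(x_1 implies x_1) or not x_1 = 4 or 1 = 4
(x_2 implies x_2) implies ((x_1 implies x_1) or not x_1) = 4 implies 4 = 4
(not x_2 or (x_1 implies x_1)) or ((x_2 implies x_2) implies ((x_1 implies x_1) or not x_1)) = 4 or 4 = 4
not (not (x_1 or x_1) or (not x_2 iff x_1)) iff ((not x_2 or (x_1 implies x_1)) or ((x_2 implies x_2) implies ((x_1 implies x_1) or not x_1))) = 2 iff 4 = 2
x_2 iff x_1 = 3 iff 3 = 4
x_1 iff (x_2 iff x_1) = 3 iff 4 = 3
x_1 iff x_1 = 3 iff 3 = 4
(x_1 iff (x_2 iff x_1)) implies (x_1 iff x_1) = 3 implies 4 = 4
x_1 implies x_2 = 3 implies 3 = 4
x_2 or x_2 = 3 or 3 = 3
(x_1 implies x_2) iff (x_2 or x_2) = 4 iff 3 = 3
((x_1 iff (x_2 iff x_1)) implies (x_1 iff x_1)) iff ((x_1 implies x_2) iff (x_2 or x_2)) = 4 iff 3 = 3
(not (not (x_1 or x_1) or (not x_2 iff x_1)) iff ((not x_2 or (x_1 implies x_1)) or ((x_2 implies x_2) implies ((x_1 implies x_1) or not x_1)))) or (((x_1 iff (x_2 iff x_1)) implies (x_1 iff x_1)) iff ((x_1 implies x_2) iff (x_2 or x_2))) = 2 or 3 = 3
x_2 or x_1 = 3 or 3 = 3
x_1 iff (x_2 or x_1) = 3 iff 3 = 4
(x_1 iff (x_2 or x_1)) implies x_2 = 4 implies 3 = 3
not x_1 = not 3 = 1
not x_1 or x_1 = 1 or 3 = 3
x_1 implies x_1 = 3 implies 3 = 4
not (x_1 implies x_1) = not 4 = 0
(not x_1 or x_1) implies not (x_1 implies x_1) = 3 implies 0 = 1
((x_1 iff (x_2 or x_1)) implies x_2) iff ((not x_1 or x_1) implies not (x_1 implies x_1)) = 3 iff 1 = 2
not (((x_1 iff (x_2 or x_1)) implies x_2) iff ((not x_1 or x_1) implies not (x_1 implies x_1))) = not 2 = 2
x_1 implies x_2 = 3 implies 3 = 4
not (x_1 implies x_2) = not 4 = 0
x_1 implies x_2 = 3 implies 3 = 4
x_1 iff (x_1 implies x_2) = 3 iff 4 = 3
x_2 or (x_1 iff (x_1 implies x_2)) = 3 or 3 = 3
not (x_1 implies x_2) iff (x_2 or (x_1 iff (x_1 implies x_2))) = 0 iff 3 = 1
not x_2 = not 3 = 1
x_1 implies not x_2 = 3 implies 1 = 2
(not (x_1 implies x_2) iff (x_2 or (x_1 iff (x_1 implies x_2)))) or (x_1 implies not x_2) = 1 or 2 = 2
not (((x_1 iff (x_2 or x_1)) implies x_2) iff ((not x_1 or x_1) implies not (x_1 implies x_1))) iff ((not (x_1 implies x_2) iff (x_2 or (x_1 iff (x_1 implies x_2)))) or (x_1 implies not x_2)) = 2 iff 2 = 4
((not (not (x_1 or x_1) or (not x_2 iff x_1)) iff ((not x_2 or (x_1 implies x_1)) or ((x_2 implies x_2) implies ((x_1 implies x_1) or not x_1)))) or (((x_1 iff (x_2 iff x_1)) implies (x_1 iff x_1)) iff ((x_1 implies x_2) iff (x_2 or x_2)))) iff (not (((x_1 iff (x_2 or x_1)) implies x_2) iff ((not x_1 or x_1) implies not (x_1 implies x_1))) iff ((not (x_1 implies x_2) iff (x_2 or (x_1 iff (x_1 implies x_2)))) or (x_1 implies not x_2))) = 3 iff 4 = 3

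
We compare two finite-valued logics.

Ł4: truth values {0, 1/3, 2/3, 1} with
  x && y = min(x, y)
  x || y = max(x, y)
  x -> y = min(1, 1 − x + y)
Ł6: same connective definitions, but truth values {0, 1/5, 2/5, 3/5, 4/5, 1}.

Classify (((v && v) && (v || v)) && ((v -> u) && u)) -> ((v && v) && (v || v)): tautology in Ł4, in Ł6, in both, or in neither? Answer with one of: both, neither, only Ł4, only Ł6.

both

In Ł4: every assignment gives 1 — tautology.
In Ł6: every assignment gives 1 — tautology.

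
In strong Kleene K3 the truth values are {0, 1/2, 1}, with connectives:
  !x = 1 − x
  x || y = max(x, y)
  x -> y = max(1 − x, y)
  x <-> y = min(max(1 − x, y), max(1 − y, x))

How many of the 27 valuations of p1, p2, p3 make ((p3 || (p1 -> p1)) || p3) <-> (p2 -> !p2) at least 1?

7

value 1: 7 assignments (counts)
value 1/2: 13 assignments
value 0: 7 assignments
So 7 of the 27 assignments meet the threshold.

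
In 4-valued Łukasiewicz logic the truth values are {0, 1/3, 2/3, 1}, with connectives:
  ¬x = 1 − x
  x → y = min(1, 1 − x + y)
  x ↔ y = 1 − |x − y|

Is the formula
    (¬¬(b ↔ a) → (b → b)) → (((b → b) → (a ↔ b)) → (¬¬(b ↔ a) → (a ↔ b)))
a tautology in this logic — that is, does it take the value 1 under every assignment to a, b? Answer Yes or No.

Yes

a = 0, b = 0 ↦ 1
a = 0, b = 1/3 ↦ 1
a = 0, b = 2/3 ↦ 1
a = 0, b = 1 ↦ 1
a = 1/3, b = 0 ↦ 1
a = 1/3, b = 1/3 ↦ 1
a = 1/3, b = 2/3 ↦ 1
a = 1/3, b = 1 ↦ 1
a = 2/3, b = 0 ↦ 1
a = 2/3, b = 1/3 ↦ 1
a = 2/3, b = 2/3 ↦ 1
a = 2/3, b = 1 ↦ 1
a = 1, b = 0 ↦ 1
a = 1, b = 1/3 ↦ 1
a = 1, b = 2/3 ↦ 1
a = 1, b = 1 ↦ 1
Every assignment gives a value ≥ 1.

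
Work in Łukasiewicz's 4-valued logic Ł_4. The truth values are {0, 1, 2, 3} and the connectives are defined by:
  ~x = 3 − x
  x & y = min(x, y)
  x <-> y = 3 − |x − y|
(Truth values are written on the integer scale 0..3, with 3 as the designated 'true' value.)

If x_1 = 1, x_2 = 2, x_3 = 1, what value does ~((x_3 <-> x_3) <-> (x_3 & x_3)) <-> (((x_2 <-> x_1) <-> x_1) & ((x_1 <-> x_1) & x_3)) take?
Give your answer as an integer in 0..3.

x_3 <-> x_3 = 1 <-> 1 = 3
x_3 & x_3 = 1 & 1 = 1
(x_3 <-> x_3) <-> (x_3 & x_3) = 3 <-> 1 = 1
~((x_3 <-> x_3) <-> (x_3 & x_3)) = ~1 = 2
x_2 <-> x_1 = 2 <-> 1 = 2
(x_2 <-> x_1) <-> x_1 = 2 <-> 1 = 2
x_1 <-> x_1 = 1 <-> 1 = 3
(x_1 <-> x_1) & x_3 = 3 & 1 = 1
((x_2 <-> x_1) <-> x_1) & ((x_1 <-> x_1) & x_3) = 2 & 1 = 1
~((x_3 <-> x_3) <-> (x_3 & x_3)) <-> (((x_2 <-> x_1) <-> x_1) & ((x_1 <-> x_1) & x_3)) = 2 <-> 1 = 2

2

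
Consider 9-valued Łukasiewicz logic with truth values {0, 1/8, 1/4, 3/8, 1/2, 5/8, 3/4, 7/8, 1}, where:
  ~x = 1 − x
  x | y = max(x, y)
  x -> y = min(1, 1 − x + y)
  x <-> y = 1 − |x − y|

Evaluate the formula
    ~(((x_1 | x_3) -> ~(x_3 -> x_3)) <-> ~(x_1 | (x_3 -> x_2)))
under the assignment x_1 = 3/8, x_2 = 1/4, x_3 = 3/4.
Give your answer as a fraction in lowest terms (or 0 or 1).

1/4

x_1 | x_3 = 3/8 | 3/4 = 3/4
x_3 -> x_3 = 3/4 -> 3/4 = 1
~(x_3 -> x_3) = ~1 = 0
(x_1 | x_3) -> ~(x_3 -> x_3) = 3/4 -> 0 = 1/4
x_3 -> x_2 = 3/4 -> 1/4 = 1/2
x_1 | (x_3 -> x_2) = 3/8 | 1/2 = 1/2
~(x_1 | (x_3 -> x_2)) = ~1/2 = 1/2
((x_1 | x_3) -> ~(x_3 -> x_3)) <-> ~(x_1 | (x_3 -> x_2)) = 1/4 <-> 1/2 = 3/4
~(((x_1 | x_3) -> ~(x_3 -> x_3)) <-> ~(x_1 | (x_3 -> x_2))) = ~3/4 = 1/4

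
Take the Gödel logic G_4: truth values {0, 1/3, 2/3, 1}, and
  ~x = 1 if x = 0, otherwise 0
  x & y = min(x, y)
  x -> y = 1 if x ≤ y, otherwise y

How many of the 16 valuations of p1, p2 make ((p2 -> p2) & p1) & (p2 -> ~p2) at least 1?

1

p1 = 0, p2 = 0 ↦ 0  <
p1 = 0, p2 = 1/3 ↦ 0  <
p1 = 0, p2 = 2/3 ↦ 0  <
p1 = 0, p2 = 1 ↦ 0  <
p1 = 1/3, p2 = 0 ↦ 1/3  <
p1 = 1/3, p2 = 1/3 ↦ 0  <
p1 = 1/3, p2 = 2/3 ↦ 0  <
p1 = 1/3, p2 = 1 ↦ 0  <
p1 = 2/3, p2 = 0 ↦ 2/3  <
p1 = 2/3, p2 = 1/3 ↦ 0  <
p1 = 2/3, p2 = 2/3 ↦ 0  <
p1 = 2/3, p2 = 1 ↦ 0  <
p1 = 1, p2 = 0 ↦ 1  ≥
p1 = 1, p2 = 1/3 ↦ 0  <
p1 = 1, p2 = 2/3 ↦ 0  <
p1 = 1, p2 = 1 ↦ 0  <
So 1 of the 16 assignments meets the threshold.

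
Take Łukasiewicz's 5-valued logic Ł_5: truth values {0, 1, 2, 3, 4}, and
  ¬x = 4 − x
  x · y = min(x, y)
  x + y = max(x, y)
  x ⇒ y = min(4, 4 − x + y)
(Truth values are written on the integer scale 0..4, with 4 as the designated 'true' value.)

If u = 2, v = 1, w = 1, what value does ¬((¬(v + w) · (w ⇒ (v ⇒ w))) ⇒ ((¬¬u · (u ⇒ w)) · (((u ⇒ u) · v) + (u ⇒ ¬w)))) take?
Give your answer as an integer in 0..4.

1

v + w = 1 + 1 = 1
¬(v + w) = ¬1 = 3
v ⇒ w = 1 ⇒ 1 = 4
w ⇒ (v ⇒ w) = 1 ⇒ 4 = 4
¬(v + w) · (w ⇒ (v ⇒ w)) = 3 · 4 = 3
¬u = ¬2 = 2
¬¬u = ¬2 = 2
u ⇒ w = 2 ⇒ 1 = 3
¬¬u · (u ⇒ w) = 2 · 3 = 2
u ⇒ u = 2 ⇒ 2 = 4
(u ⇒ u) · v = 4 · 1 = 1
¬w = ¬1 = 3
u ⇒ ¬w = 2 ⇒ 3 = 4
((u ⇒ u) · v) + (u ⇒ ¬w) = 1 + 4 = 4
(¬¬u · (u ⇒ w)) · (((u ⇒ u) · v) + (u ⇒ ¬w)) = 2 · 4 = 2
(¬(v + w) · (w ⇒ (v ⇒ w))) ⇒ ((¬¬u · (u ⇒ w)) · (((u ⇒ u) · v) + (u ⇒ ¬w))) = 3 ⇒ 2 = 3
¬((¬(v + w) · (w ⇒ (v ⇒ w))) ⇒ ((¬¬u · (u ⇒ w)) · (((u ⇒ u) · v) + (u ⇒ ¬w)))) = ¬3 = 1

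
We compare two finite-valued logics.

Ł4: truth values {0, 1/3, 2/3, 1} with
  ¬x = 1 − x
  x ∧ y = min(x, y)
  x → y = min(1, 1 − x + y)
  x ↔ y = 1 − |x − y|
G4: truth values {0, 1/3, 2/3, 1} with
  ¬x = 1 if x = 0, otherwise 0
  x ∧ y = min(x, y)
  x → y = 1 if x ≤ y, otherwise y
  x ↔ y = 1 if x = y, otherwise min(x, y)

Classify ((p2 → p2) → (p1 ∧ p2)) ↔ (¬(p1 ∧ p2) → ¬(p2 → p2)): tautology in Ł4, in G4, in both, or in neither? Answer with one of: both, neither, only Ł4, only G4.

In Ł4: every assignment gives 1 — tautology.
In G4: at p1 = 1/3, p2 = 1/3 the value is 1/3 — not a tautology.

only Ł4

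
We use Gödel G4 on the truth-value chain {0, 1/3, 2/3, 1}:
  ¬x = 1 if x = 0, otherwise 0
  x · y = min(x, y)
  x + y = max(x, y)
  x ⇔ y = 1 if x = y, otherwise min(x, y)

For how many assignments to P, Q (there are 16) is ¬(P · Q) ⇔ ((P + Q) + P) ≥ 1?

P = 0, Q = 0 ↦ 0  <
P = 0, Q = 1/3 ↦ 1/3  <
P = 0, Q = 2/3 ↦ 2/3  <
P = 0, Q = 1 ↦ 1  ≥
P = 1/3, Q = 0 ↦ 1/3  <
P = 1/3, Q = 1/3 ↦ 0  <
P = 1/3, Q = 2/3 ↦ 0  <
P = 1/3, Q = 1 ↦ 0  <
P = 2/3, Q = 0 ↦ 2/3  <
P = 2/3, Q = 1/3 ↦ 0  <
P = 2/3, Q = 2/3 ↦ 0  <
P = 2/3, Q = 1 ↦ 0  <
P = 1, Q = 0 ↦ 1  ≥
P = 1, Q = 1/3 ↦ 0  <
P = 1, Q = 2/3 ↦ 0  <
P = 1, Q = 1 ↦ 0  <
So 2 of the 16 assignments meet the threshold.

2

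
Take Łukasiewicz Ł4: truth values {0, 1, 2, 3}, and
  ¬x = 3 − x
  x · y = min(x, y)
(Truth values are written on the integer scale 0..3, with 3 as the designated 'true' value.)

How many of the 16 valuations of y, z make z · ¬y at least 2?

y = 0, z = 0 ↦ 0  <
y = 0, z = 1 ↦ 1  <
y = 0, z = 2 ↦ 2  ≥
y = 0, z = 3 ↦ 3  ≥
y = 1, z = 0 ↦ 0  <
y = 1, z = 1 ↦ 1  <
y = 1, z = 2 ↦ 2  ≥
y = 1, z = 3 ↦ 2  ≥
y = 2, z = 0 ↦ 0  <
y = 2, z = 1 ↦ 1  <
y = 2, z = 2 ↦ 1  <
y = 2, z = 3 ↦ 1  <
y = 3, z = 0 ↦ 0  <
y = 3, z = 1 ↦ 0  <
y = 3, z = 2 ↦ 0  <
y = 3, z = 3 ↦ 0  <
So 4 of the 16 assignments meet the threshold.

4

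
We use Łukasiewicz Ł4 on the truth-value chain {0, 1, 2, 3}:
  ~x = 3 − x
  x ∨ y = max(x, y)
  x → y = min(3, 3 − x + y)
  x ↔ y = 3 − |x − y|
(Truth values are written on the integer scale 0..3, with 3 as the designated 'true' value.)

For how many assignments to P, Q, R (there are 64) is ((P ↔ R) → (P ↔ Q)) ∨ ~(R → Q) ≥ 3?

44

value 3: 44 assignments (counts)
value 2: 16 assignments
value 1: 3 assignments
value 0: 1 assignment
So 44 of the 64 assignments meet the threshold.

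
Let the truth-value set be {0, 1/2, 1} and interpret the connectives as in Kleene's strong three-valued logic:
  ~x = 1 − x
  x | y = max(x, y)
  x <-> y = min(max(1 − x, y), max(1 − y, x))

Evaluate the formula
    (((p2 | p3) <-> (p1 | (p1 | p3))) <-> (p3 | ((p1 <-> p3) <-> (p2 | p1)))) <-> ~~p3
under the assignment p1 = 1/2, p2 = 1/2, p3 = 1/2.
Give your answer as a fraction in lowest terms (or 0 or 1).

p2 | p3 = 1/2 | 1/2 = 1/2
p1 | p3 = 1/2 | 1/2 = 1/2
p1 | (p1 | p3) = 1/2 | 1/2 = 1/2
(p2 | p3) <-> (p1 | (p1 | p3)) = 1/2 <-> 1/2 = 1/2
p1 <-> p3 = 1/2 <-> 1/2 = 1/2
p2 | p1 = 1/2 | 1/2 = 1/2
(p1 <-> p3) <-> (p2 | p1) = 1/2 <-> 1/2 = 1/2
p3 | ((p1 <-> p3) <-> (p2 | p1)) = 1/2 | 1/2 = 1/2
((p2 | p3) <-> (p1 | (p1 | p3))) <-> (p3 | ((p1 <-> p3) <-> (p2 | p1))) = 1/2 <-> 1/2 = 1/2
~p3 = ~1/2 = 1/2
~~p3 = ~1/2 = 1/2
(((p2 | p3) <-> (p1 | (p1 | p3))) <-> (p3 | ((p1 <-> p3) <-> (p2 | p1)))) <-> ~~p3 = 1/2 <-> 1/2 = 1/2

1/2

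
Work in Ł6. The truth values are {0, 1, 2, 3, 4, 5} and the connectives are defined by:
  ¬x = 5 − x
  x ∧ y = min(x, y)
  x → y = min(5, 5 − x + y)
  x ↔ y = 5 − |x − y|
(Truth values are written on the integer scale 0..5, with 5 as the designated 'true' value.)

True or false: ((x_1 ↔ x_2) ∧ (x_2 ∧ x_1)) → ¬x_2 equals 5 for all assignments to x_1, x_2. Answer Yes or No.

No

Counterexample: take x_1 = 1, x_2 = 5.
x_1 ↔ x_2 = 1 ↔ 5 = 1
x_2 ∧ x_1 = 5 ∧ 1 = 1
(x_1 ↔ x_2) ∧ (x_2 ∧ x_1) = 1 ∧ 1 = 1
¬x_2 = ¬5 = 0
((x_1 ↔ x_2) ∧ (x_2 ∧ x_1)) → ¬x_2 = 1 → 0 = 4
This gives 4 ≠ 5.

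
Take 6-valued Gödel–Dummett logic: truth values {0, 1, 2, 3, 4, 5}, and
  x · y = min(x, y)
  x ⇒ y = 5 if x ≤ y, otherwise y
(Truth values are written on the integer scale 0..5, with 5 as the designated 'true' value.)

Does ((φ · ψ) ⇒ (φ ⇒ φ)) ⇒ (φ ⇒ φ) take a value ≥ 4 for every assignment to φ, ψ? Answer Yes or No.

At φ = 2, ψ = 5, for instance:
φ · ψ = 2 · 5 = 2
φ ⇒ φ = 2 ⇒ 2 = 5
(φ · ψ) ⇒ (φ ⇒ φ) = 2 ⇒ 5 = 5
φ ⇒ φ = 2 ⇒ 2 = 5
((φ · ψ) ⇒ (φ ⇒ φ)) ⇒ (φ ⇒ φ) = 5 ⇒ 5 = 5
and checking the remaining 35 assignments likewise gives ≥ 4 in every case.

Yes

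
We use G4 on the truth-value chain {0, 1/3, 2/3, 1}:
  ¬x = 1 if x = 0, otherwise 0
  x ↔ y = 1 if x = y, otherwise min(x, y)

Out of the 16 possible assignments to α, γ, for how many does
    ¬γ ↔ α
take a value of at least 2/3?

α = 0, γ = 0 ↦ 0  <
α = 0, γ = 1/3 ↦ 1  ≥
α = 0, γ = 2/3 ↦ 1  ≥
α = 0, γ = 1 ↦ 1  ≥
α = 1/3, γ = 0 ↦ 1/3  <
α = 1/3, γ = 1/3 ↦ 0  <
α = 1/3, γ = 2/3 ↦ 0  <
α = 1/3, γ = 1 ↦ 0  <
α = 2/3, γ = 0 ↦ 2/3  ≥
α = 2/3, γ = 1/3 ↦ 0  <
α = 2/3, γ = 2/3 ↦ 0  <
α = 2/3, γ = 1 ↦ 0  <
α = 1, γ = 0 ↦ 1  ≥
α = 1, γ = 1/3 ↦ 0  <
α = 1, γ = 2/3 ↦ 0  <
α = 1, γ = 1 ↦ 0  <
So 5 of the 16 assignments meet the threshold.

5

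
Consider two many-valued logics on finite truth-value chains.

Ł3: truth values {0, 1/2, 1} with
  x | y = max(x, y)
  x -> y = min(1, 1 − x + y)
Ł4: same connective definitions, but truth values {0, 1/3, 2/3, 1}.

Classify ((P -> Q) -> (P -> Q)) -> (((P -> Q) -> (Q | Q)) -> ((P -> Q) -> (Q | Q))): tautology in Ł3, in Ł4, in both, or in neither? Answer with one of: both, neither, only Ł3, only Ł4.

both

In Ł3: every assignment gives 1 — tautology.
In Ł4: every assignment gives 1 — tautology.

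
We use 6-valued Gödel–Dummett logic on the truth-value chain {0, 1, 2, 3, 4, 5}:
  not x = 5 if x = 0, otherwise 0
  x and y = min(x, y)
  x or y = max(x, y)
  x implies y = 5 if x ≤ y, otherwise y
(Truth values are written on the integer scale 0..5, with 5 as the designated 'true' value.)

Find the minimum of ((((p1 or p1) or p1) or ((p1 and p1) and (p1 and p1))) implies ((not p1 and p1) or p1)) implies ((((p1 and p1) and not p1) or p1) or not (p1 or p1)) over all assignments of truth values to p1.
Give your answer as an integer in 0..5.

Take p1 = 1:
p1 or p1 = 1 or 1 = 1
(p1 or p1) or p1 = 1 or 1 = 1
p1 and p1 = 1 and 1 = 1
p1 and p1 = 1 and 1 = 1
(p1 and p1) and (p1 and p1) = 1 and 1 = 1
((p1 or p1) or p1) or ((p1 and p1) and (p1 and p1)) = 1 or 1 = 1
not p1 = not 1 = 0
not p1 and p1 = 0 and 1 = 0
(not p1 and p1) or p1 = 0 or 1 = 1
(((p1 or p1) or p1) or ((p1 and p1) and (p1 and p1))) implies ((not p1 and p1) or p1) = 1 implies 1 = 5
p1 and p1 = 1 and 1 = 1
not p1 = not 1 = 0
(p1 and p1) and not p1 = 1 and 0 = 0
((p1 and p1) and not p1) or p1 = 0 or 1 = 1
p1 or p1 = 1 or 1 = 1
not (p1 or p1) = not 1 = 0
(((p1 and p1) and not p1) or p1) or not (p1 or p1) = 1 or 0 = 1
((((p1 or p1) or p1) or ((p1 and p1) and (p1 and p1))) implies ((not p1 and p1) or p1)) implies ((((p1 and p1) and not p1) or p1) or not (p1 or p1)) = 5 implies 1 = 1
No assignment yields a value below 1, so this is the minimum.

1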